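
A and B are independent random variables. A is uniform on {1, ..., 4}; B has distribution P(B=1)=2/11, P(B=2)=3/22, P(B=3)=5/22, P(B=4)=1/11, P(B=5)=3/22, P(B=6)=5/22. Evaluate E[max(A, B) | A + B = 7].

P(A + B = 7) = 15/88.
Summing max(A,B)·P(x,y) over outcomes with A + B = 7 gives 73/88.
E[max(A, B) | A + B = 7] = (73/88) / (15/88) = 73/15.

73/15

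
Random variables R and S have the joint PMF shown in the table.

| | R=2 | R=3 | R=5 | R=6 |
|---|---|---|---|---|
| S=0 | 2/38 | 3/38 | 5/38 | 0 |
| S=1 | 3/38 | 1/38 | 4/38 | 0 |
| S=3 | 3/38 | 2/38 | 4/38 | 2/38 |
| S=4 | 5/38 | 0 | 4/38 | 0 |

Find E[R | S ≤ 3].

P(S ≤ 3) = 29/38.
Summing R·P(R=x,S=y) over the conditioning event gives 111/38.
E[R | S ≤ 3] = (111/38) / (29/38) = 111/29.

111/29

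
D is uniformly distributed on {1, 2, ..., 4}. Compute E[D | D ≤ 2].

Given D ≤ 2, D is equally likely to be any of {1, 2}.
E[D | D ≤ 2] = (1 + 2) / 2 = 3/2.

3/2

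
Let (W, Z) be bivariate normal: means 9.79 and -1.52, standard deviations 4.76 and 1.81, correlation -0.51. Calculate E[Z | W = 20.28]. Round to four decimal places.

-3.5543

For a bivariate normal, E[Z | W=x] = μ_Z + ρ·(σ_Z/σ_W)·(x − μ_W).
E[Z | W=20.28] = -1.52 + (-0.51)·(1.81/4.76)·(20.28 − (9.79)) = -1.52 + (-0.19393)·(10.49) = -3.5543.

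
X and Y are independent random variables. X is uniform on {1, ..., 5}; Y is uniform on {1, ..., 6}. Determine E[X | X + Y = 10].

9/2

Outcomes with X + Y = 10: (4,6), (5,5), each with probability 1/30.
E[X | X + Y = 10] = (4 + 5) / 2 = 9/2.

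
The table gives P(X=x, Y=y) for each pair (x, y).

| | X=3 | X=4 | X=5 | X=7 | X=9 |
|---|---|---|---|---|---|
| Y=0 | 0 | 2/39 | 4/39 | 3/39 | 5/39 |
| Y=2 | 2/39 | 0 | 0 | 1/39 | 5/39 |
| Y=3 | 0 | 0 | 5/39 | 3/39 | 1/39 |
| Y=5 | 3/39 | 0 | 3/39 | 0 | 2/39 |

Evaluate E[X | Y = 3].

P(Y = 3) = 3/13.
Summing X·P(X=x,Y=y) over the conditioning event gives 55/39.
E[X | Y = 3] = (55/39) / (3/13) = 55/9.

55/9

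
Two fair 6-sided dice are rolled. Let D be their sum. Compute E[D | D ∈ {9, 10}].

66/7

P(D ∈ {9, 10}) = 7/36.
Σ over the event: 9·1/9 + 10·1/12 = 11/6.
E[D | D ∈ {9, 10}] = (11/6) / (7/36) = 66/7.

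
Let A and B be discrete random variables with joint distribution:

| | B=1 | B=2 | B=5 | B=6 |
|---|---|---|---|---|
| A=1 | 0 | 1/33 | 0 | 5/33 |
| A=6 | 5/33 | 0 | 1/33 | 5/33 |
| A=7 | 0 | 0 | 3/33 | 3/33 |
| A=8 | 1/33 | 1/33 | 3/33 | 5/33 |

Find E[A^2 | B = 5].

375/7

P(B = 5) = 7/33.
Σ A^2·P over the event = 36·(1/33) + 49·(3/33) + 64·(3/33) = 125/11.
E[A^2 | B = 5] = (125/11) / (7/33) = 375/7.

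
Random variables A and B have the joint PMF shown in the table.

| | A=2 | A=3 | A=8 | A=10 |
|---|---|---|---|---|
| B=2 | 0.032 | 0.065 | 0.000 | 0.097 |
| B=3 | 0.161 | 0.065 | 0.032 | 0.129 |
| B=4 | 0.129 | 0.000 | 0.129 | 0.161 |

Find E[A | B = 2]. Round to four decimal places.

P(B = 2) = 0.194.
Σ A·P over the event = 2·(0.032) + 3·(0.065) + 10·(0.097) = 1.229.
E[A | B = 2] = (1.229) / (0.194) = 6.3351.

6.3351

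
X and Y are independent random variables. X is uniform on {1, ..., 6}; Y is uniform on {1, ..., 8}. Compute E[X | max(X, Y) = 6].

P(max(X, Y) = 6) = 11/48.
Summing X·P(x,y) over outcomes with max(X, Y) = 6 gives 17/16.
E[X | max(X, Y) = 6] = (17/16) / (11/48) = 51/11.

51/11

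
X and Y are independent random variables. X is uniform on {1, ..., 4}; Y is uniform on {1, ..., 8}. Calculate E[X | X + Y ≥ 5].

P(X + Y ≥ 5) = 13/16.
Summing X·P(x,y) over outcomes with X + Y ≥ 5 gives 35/16.
E[X | X + Y ≥ 5] = (35/16) / (13/16) = 35/13.

35/13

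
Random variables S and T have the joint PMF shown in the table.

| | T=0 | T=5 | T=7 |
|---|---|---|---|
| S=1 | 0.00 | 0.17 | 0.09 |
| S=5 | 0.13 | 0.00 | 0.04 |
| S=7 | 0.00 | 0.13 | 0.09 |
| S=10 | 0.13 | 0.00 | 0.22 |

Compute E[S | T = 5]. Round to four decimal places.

3.6000

P(T = 5) = 0.30.
Σ S·P over the event = 1·(0.17) + 7·(0.13) = 1.08.
E[S | T = 5] = (1.08) / (0.30) = 3.6000.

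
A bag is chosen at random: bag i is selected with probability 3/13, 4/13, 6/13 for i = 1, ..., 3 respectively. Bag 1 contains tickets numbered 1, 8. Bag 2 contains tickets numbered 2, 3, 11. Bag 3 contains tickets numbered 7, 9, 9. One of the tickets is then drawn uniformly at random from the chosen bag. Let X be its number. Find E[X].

509/78

E[X | bag 1] = (1+8)/2 = 9/2.
E[X | bag 2] = (2+3+11)/3 = 16/3.
E[X | bag 3] = (7+9+9)/3 = 25/3.
By the law of total expectation,
E[X] = (3/13)·(9/2) + (4/13)·(16/3) + (6/13)·(25/3) = 509/78.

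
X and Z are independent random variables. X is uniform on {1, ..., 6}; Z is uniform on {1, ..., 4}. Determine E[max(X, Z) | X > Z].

P(X > Z) = 7/12.
Summing max(X,Z)·P(x,y) over outcomes with X > Z gives 8/3.
E[max(X, Z) | X > Z] = (8/3) / (7/12) = 32/7.

32/7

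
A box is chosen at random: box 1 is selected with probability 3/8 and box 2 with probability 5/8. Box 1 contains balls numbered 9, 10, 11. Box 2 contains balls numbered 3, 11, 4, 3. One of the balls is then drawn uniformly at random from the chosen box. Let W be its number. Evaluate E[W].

225/32

E[W | box 1] = (9+10+11)/3 = 10.
E[W | box 2] = (3+11+4+3)/4 = 21/4.
By the law of total expectation,
E[W] = (3/8)·(10) + (5/8)·(21/4) = 225/32.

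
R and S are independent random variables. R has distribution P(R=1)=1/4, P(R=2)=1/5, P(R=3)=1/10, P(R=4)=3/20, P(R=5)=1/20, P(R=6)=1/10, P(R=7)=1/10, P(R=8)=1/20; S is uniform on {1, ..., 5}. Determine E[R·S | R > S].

329/23

P(R > S) = 23/50.
Summing RS·P(x,y) over outcomes with R > S gives 329/50.
E[R·S | R > S] = (329/50) / (23/50) = 329/23.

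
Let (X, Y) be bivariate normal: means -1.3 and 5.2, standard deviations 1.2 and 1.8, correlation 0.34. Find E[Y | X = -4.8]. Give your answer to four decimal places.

For a bivariate normal, E[Y | X=x] = μ_Y + ρ·(σ_Y/σ_X)·(x − μ_X).
E[Y | X=-4.8] = 5.2 + (0.34)·(1.8/1.2)·(-4.8 − (-1.3)) = 5.2 + (0.51)·(-3.5) = 3.4150.

3.4150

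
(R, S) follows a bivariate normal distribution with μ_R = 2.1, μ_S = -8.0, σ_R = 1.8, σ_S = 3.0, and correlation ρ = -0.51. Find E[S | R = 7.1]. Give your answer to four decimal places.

-12.2500

The regression of S on R has slope ρ·σ_S/σ_R and passes through (μ_R, μ_S).
E[S | R=7.1] = -8.0 + (-0.51)·(3.0/1.8)·(7.1 − (2.1)) = -8.0 + (-0.85)·(5) = -12.2500.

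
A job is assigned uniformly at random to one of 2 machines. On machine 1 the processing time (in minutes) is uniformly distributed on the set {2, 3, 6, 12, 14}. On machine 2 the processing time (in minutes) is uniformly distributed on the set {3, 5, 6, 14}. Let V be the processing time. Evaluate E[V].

E[V | machine 1] = (2+3+6+12+14)/5 = 37/5.
E[V | machine 2] = (3+5+6+14)/4 = 7.
E[V] = (1/2)·(37/5) + (1/2)·(7) = 36/5.

36/5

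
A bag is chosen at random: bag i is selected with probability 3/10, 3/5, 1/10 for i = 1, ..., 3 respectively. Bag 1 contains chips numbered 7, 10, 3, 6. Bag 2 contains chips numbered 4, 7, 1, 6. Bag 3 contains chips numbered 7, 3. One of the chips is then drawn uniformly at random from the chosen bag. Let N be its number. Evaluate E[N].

E[N | bag 1] = (7+10+3+6)/4 = 13/2.
E[N | bag 2] = (4+7+1+6)/4 = 9/2.
E[N | bag 3] = (7+3)/2 = 5.
E[N] = (3/10)·(13/2) + (3/5)·(9/2) + (1/10)·(5) = 103/20.

103/20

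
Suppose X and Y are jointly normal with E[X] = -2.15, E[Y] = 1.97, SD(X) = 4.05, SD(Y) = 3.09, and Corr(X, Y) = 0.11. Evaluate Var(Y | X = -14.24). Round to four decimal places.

For a bivariate normal, Var(Y | X=x) = σ_Y²(1 − ρ²).
Var(Y | X=-14.24) = (3.09)²·(1 − (0.11)²) = 9.5481·0.9879 = 9.4326.

9.4326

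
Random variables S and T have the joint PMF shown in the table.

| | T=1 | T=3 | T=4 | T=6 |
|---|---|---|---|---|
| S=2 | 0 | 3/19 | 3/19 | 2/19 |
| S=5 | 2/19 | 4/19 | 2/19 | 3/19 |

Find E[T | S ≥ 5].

P(S ≥ 5) = 11/19.
Σ T·P over the event = 1·(2/19) + 3·(4/19) + 4·(2/19) + 6·(3/19) = 40/19.
E[T | S ≥ 5] = (40/19) / (11/19) = 40/11.

40/11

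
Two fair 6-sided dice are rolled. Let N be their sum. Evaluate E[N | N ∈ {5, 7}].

P(N ∈ {5, 7}) = 5/18.
Σ over the event: 5·1/9 + 7·1/6 = 31/18.
E[N | N ∈ {5, 7}] = (31/18) / (5/18) = 31/5.

31/5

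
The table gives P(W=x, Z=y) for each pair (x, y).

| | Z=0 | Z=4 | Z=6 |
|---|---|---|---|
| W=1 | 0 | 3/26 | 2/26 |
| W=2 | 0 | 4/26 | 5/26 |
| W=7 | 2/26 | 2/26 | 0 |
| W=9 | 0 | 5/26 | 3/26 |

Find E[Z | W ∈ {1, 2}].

5

P(W ∈ {1, 2}) = 7/13.
Summing Z·P(W=x,Z=y) over the conditioning event gives 35/13.
E[Z | W ∈ {1, 2}] = (35/13) / (7/13) = 5.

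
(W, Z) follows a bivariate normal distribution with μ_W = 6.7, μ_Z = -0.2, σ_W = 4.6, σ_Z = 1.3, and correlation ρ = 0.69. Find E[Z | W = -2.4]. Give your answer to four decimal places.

-1.9745

E[Z | W=x] = μ_Z + ρ(σ_Z/σ_W)(x − μ_W) for jointly normal variables.
E[Z | W=-2.4] = -0.2 + (0.69)·(1.3/4.6)·(-2.4 − (6.7)) = -0.2 + (0.195)·(-9.1) = -1.9745.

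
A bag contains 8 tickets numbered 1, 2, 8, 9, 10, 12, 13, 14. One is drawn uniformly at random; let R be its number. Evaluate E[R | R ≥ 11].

13

P(R ≥ 11) = 3/8.
Σ over the event: 12·1/8 + 13·1/8 + 14·1/8 = 39/8.
E[R | R ≥ 11] = (39/8) / (3/8) = 13.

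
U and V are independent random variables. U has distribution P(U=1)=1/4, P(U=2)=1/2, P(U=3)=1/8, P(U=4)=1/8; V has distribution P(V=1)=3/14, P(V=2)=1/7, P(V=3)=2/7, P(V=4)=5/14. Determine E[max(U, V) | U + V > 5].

P(U + V > 5) = 5/14.
Summing max(U,V)·P(x,y) over outcomes with U + V > 5 gives 39/28.
E[max(U, V) | U + V > 5] = (39/28) / (5/14) = 39/10.

39/10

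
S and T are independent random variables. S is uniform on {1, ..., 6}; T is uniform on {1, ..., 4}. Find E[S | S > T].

32/7

P(S > T) = 7/12.
Summing S·P(x,y) over outcomes with S > T gives 8/3.
E[S | S > T] = (8/3) / (7/12) = 32/7.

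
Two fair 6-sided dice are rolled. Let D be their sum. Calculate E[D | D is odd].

7

P(D is odd) = 1/2.
Σ over the event: 3·1/18 + 5·1/9 + 7·1/6 + 9·1/9 + 11·1/18 = 7/2.
E[D | D is odd] = (7/2) / (1/2) = 7.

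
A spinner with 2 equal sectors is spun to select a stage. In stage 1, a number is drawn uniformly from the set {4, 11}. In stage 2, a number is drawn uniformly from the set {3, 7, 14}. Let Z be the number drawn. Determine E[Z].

E[Z | stage 1] = (4+11)/2 = 15/2.
E[Z | stage 2] = (3+7+14)/3 = 8.
By the law of total expectation,
E[Z] = (1/2)·(15/2) + (1/2)·(8) = 31/4.

31/4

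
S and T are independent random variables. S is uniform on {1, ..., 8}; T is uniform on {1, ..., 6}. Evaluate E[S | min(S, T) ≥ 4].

P(min(S, T) ≥ 4) = 5/16.
Summing S·P(x,y) over outcomes with min(S, T) ≥ 4 gives 15/8.
E[S | min(S, T) ≥ 4] = (15/8) / (5/16) = 6.

6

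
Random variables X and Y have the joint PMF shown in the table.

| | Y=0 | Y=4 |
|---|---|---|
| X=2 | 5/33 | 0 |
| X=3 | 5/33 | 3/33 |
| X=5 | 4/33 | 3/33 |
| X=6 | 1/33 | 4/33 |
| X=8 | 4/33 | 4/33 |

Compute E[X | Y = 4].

40/7

P(Y = 4) = 14/33.
Σ X·P over the event = 3·(3/33) + 5·(3/33) + 6·(4/33) + 8·(4/33) = 80/33.
E[X | Y = 4] = (80/33) / (14/33) = 40/7.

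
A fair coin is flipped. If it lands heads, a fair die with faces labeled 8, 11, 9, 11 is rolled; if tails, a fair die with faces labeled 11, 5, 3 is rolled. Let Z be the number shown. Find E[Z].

E[Z | heads] = (8+11+9+11)/4 = 39/4.
E[Z | tails] = (11+5+3)/3 = 19/3.
By the law of total expectation,
E[Z] = (1/2)·(39/4) + (1/2)·(19/3) = 193/24.

193/24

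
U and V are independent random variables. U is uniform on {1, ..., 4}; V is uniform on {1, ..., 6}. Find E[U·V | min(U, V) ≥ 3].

Outcomes with min(U, V) ≥ 3: (3,3), (3,4), (3,5), (3,6), (4,3), (4,4), (4,5), (4,6), each with probability 1/24.
E[U·V | min(U, V) ≥ 3] = (9 + 12 + 15 + 18 + 12 + 16 + 20 + 24) / 8 = 63/4.

63/4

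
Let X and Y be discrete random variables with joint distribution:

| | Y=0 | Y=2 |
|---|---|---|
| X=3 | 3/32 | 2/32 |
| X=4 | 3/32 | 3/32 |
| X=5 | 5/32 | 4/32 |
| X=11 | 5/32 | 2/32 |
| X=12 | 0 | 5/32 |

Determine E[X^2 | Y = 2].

141/2

P(Y = 2) = 1/2.
Σ X^2·P over the event = 9·(2/32) + 16·(3/32) + 25·(4/32) + 121·(2/32) + 144·(5/32) = 141/4.
E[X^2 | Y = 2] = (141/4) / (1/2) = 141/2.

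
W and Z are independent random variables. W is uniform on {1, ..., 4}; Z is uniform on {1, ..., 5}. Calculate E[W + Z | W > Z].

Outcomes with W > Z: (2,1), (3,1), (3,2), (4,1), (4,2), (4,3), each with probability 1/20.
E[W + Z | W > Z] = (3 + 4 + 5 + 5 + 6 + 7) / 6 = 5.

5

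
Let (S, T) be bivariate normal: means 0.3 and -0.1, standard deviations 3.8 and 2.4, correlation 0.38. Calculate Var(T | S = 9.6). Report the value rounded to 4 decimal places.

4.9283

The conditional variance in a bivariate normal is σ_T²(1 − ρ²), independent of x.
Var(T | S=9.6) = (2.4)²·(1 − (0.38)²) = 5.76·0.8556 = 4.9283.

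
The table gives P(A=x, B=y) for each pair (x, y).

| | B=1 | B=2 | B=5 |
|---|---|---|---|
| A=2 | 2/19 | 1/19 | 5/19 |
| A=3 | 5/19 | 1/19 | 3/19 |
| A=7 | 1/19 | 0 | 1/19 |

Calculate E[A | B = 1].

P(B = 1) = 8/19.
Summing A·P(A=x,B=y) over the conditioning event gives 26/19.
E[A | B = 1] = (26/19) / (8/19) = 13/4.

13/4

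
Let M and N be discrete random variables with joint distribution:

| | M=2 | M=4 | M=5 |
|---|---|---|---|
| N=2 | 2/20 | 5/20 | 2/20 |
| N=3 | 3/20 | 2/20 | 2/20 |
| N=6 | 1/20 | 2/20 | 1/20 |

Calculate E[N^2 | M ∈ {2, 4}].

181/15

P(M ∈ {2, 4}) = 3/4.
Σ N^2·P over the event = 4·(2/20) + 9·(3/20) + 36·(1/20) + 4·(5/20) + 9·(2/20) + 36·(2/20) = 181/20.
E[N^2 | M ∈ {2, 4}] = (181/20) / (3/4) = 181/15.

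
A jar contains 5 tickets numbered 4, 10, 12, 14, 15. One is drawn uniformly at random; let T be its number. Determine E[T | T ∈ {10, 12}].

11

P(T ∈ {10, 12}) = 2/5.
Σ over the event: 10·1/5 + 12·1/5 = 22/5.
E[T | T ∈ {10, 12}] = (22/5) / (2/5) = 11.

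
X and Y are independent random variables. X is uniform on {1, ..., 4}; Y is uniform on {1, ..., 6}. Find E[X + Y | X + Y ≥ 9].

28/3

Outcomes with X + Y ≥ 9: (3,6), (4,5), (4,6), each with probability 1/24.
E[X + Y | X + Y ≥ 9] = (9 + 9 + 10) / 3 = 28/3.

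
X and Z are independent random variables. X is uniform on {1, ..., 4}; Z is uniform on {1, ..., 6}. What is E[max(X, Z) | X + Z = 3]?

2

P(X + Z = 3) = 1/12.
Summing max(X,Z)·P(x,y) over outcomes with X + Z = 3 gives 1/6.
E[max(X, Z) | X + Z = 3] = (1/6) / (1/12) = 2.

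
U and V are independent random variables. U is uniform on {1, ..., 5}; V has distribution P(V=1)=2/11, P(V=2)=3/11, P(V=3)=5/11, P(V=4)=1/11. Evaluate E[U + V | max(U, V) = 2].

27/8

P(max(U, V) = 2) = 8/55.
Summing (U+V)·P(x,y) over outcomes with max(U, V) = 2 gives 27/55.
E[U + V | max(U, V) = 2] = (27/55) / (8/55) = 27/8.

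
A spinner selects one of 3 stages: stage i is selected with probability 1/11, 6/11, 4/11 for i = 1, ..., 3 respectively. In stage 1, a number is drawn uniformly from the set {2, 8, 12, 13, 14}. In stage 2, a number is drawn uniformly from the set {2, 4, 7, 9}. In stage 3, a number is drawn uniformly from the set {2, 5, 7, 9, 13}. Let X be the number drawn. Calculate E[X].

E[X | stage 1] = (2+8+12+13+14)/5 = 49/5.
E[X | stage 2] = (2+4+7+9)/4 = 11/2.
E[X | stage 3] = (2+5+7+9+13)/5 = 36/5.
By the law of total expectation,
E[X] = (1/11)·(49/5) + (6/11)·(11/2) + (4/11)·(36/5) = 358/55.

358/55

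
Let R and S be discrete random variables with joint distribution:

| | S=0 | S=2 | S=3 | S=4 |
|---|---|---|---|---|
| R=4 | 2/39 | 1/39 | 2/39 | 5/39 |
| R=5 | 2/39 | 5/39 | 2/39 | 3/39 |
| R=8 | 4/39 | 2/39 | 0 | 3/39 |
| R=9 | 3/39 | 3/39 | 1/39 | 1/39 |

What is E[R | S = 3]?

P(S = 3) = 5/39.
Σ R·P over the event = 4·(2/39) + 5·(2/39) + 9·(1/39) = 9/13.
E[R | S = 3] = (9/13) / (5/39) = 27/5.

27/5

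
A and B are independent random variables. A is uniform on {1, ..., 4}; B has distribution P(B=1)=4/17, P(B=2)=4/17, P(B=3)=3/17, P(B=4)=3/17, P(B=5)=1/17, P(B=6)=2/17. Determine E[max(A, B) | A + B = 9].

17/3

P(A + B = 9) = 3/68.
Summing max(A,B)·P(x,y) over outcomes with A + B = 9 gives 1/4.
E[max(A, B) | A + B = 9] = (1/4) / (3/68) = 17/3.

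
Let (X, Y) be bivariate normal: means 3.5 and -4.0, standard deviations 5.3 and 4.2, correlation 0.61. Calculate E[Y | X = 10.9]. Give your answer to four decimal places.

The regression of Y on X has slope ρ·σ_Y/σ_X and passes through (μ_X, μ_Y).
E[Y | X=10.9] = -4.0 + (0.61)·(4.2/5.3)·(10.9 − (3.5)) = -4.0 + (0.483396)·(7.4) = -0.4229.

-0.4229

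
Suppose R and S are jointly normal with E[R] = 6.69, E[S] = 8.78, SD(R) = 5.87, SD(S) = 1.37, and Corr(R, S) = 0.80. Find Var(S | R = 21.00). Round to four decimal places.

The conditional variance in a bivariate normal is σ_S²(1 − ρ²), independent of x.
Var(S | R=21.00) = (1.37)²·(1 − (0.80)²) = 1.8769·0.36 = 0.6757.

0.6757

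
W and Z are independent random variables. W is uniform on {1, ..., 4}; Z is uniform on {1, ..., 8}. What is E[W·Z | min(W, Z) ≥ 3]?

P(min(W, Z) ≥ 3) = 3/8.
Summing WZ·P(x,y) over outcomes with min(W, Z) ≥ 3 gives 231/32.
E[W·Z | min(W, Z) ≥ 3] = (231/32) / (3/8) = 77/4.

77/4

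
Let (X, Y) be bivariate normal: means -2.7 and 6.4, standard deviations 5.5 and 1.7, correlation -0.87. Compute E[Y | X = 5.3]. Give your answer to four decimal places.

4.2487

For a bivariate normal, E[Y | X=x] = μ_Y + ρ·(σ_Y/σ_X)·(x − μ_X).
E[Y | X=5.3] = 6.4 + (-0.87)·(1.7/5.5)·(5.3 − (-2.7)) = 6.4 + (-0.26891)·(8) = 4.2487.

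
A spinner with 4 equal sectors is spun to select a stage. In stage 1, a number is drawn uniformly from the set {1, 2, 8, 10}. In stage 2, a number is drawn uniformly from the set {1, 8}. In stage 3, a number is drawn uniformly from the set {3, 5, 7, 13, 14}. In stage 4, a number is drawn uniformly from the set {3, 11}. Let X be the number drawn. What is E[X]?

E[X | stage 1] = (1+2+8+10)/4 = 21/4.
E[X | stage 2] = (1+8)/2 = 9/2.
E[X | stage 3] = (3+5+7+13+14)/5 = 42/5.
E[X | stage 4] = (3+11)/2 = 7.
By the law of total expectation,
E[X] = (1/4)·(21/4) + (1/4)·(9/2) + (1/4)·(42/5) + (1/4)·(7) = 503/80.

503/80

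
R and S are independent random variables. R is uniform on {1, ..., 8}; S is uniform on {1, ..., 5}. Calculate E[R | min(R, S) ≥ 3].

P(min(R, S) ≥ 3) = 9/20.
Summing R·P(x,y) over outcomes with min(R, S) ≥ 3 gives 99/40.
E[R | min(R, S) ≥ 3] = (99/40) / (9/20) = 11/2.

11/2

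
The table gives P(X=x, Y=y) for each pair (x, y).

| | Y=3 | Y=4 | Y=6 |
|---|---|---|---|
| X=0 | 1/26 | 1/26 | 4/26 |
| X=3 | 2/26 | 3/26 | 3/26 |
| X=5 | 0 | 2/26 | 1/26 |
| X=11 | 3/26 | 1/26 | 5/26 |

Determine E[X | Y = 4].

30/7

P(Y = 4) = 7/26.
Σ X·P over the event = 0·(1/26) + 3·(3/26) + 5·(2/26) + 11·(1/26) = 15/13.
E[X | Y = 4] = (15/13) / (7/26) = 30/7.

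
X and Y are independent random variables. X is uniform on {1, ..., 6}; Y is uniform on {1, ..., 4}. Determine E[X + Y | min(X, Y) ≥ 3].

P(min(X, Y) ≥ 3) = 1/3.
Summing (X+Y)·P(x,y) over outcomes with min(X, Y) ≥ 3 gives 8/3.
E[X + Y | min(X, Y) ≥ 3] = (8/3) / (1/3) = 8.

8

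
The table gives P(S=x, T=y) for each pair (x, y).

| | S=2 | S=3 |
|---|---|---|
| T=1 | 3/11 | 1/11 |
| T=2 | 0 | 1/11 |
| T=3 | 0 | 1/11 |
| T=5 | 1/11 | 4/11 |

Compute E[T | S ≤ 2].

P(S ≤ 2) = 4/11.
Summing T·P(S=x,T=y) over the conditioning event gives 8/11.
E[T | S ≤ 2] = (8/11) / (4/11) = 2.

2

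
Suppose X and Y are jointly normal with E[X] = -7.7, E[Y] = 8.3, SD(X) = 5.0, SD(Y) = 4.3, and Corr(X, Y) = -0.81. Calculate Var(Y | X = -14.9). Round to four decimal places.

Var(Y | X=x) = (1 − ρ²)·σ_Y².
Var(Y | X=-14.9) = (4.3)²·(1 − (-0.81)²) = 18.49·0.3439 = 6.3587.

6.3587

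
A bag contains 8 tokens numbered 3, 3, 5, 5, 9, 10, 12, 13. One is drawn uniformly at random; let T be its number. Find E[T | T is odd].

19/3

P(T is odd) = 3/4.
Σ over the event: 3·1/4 + 5·1/4 + 9·1/8 + 13·1/8 = 19/4.
E[T | T is odd] = (19/4) / (3/4) = 19/3.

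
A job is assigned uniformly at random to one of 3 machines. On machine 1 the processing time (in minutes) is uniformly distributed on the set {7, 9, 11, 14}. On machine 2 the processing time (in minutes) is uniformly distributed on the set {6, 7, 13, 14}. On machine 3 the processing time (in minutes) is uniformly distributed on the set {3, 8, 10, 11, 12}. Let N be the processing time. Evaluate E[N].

581/60

E[N | machine 1] = (7+9+11+14)/4 = 41/4.
E[N | machine 2] = (6+7+13+14)/4 = 10.
E[N | machine 3] = (3+8+10+11+12)/5 = 44/5.
By the law of total expectation,
E[N] = (1/3)·(41/4) + (1/3)·(10) + (1/3)·(44/5) = 581/60.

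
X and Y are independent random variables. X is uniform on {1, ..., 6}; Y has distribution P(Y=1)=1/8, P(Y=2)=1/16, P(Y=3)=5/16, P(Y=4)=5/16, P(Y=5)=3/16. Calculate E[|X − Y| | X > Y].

44/21

P(X > Y) = 7/16.
Summing |X−Y|·P(x,y) over outcomes with X > Y gives 11/12.
E[|X − Y| | X > Y] = (11/12) / (7/16) = 44/21.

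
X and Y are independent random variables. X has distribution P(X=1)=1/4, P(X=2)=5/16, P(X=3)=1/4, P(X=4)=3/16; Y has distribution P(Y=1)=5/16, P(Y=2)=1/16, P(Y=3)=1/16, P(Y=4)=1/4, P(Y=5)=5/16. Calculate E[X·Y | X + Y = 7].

P(X + Y = 7) = 11/64.
Summing XY·P(x,y) over outcomes with X + Y = 7 gives 239/128.
E[X·Y | X + Y = 7] = (239/128) / (11/64) = 239/22.

239/22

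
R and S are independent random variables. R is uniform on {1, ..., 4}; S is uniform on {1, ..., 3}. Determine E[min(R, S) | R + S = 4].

Outcomes with R + S = 4: (1,3), (2,2), (3,1), each with probability 1/12.
E[min(R, S) | R + S = 4] = (1 + 2 + 1) / 3 = 4/3.

4/3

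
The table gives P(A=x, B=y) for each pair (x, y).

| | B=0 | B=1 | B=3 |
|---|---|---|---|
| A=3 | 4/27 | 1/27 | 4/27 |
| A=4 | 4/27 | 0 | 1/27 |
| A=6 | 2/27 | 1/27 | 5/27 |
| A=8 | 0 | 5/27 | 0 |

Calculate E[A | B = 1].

7

P(B = 1) = 7/27.
Σ A·P over the event = 3·(1/27) + 6·(1/27) + 8·(5/27) = 49/27.
E[A | B = 1] = (49/27) / (7/27) = 7.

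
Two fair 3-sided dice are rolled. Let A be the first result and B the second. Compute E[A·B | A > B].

Outcomes with A > B: (2,1), (3,1), (3,2), each with probability 1/9.
E[A·B | A > B] = (2 + 3 + 6) / 3 = 11/3.

11/3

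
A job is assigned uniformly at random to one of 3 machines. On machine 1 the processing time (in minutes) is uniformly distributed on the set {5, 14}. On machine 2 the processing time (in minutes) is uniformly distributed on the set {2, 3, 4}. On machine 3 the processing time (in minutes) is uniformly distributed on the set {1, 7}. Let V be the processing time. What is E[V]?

11/2

E[V | machine 1] = (5+14)/2 = 19/2.
E[V | machine 2] = (2+3+4)/3 = 3.
E[V | machine 3] = (1+7)/2 = 4.
By the law of total expectation,
E[V] = (1/3)·(19/2) + (1/3)·(3) + (1/3)·(4) = 11/2.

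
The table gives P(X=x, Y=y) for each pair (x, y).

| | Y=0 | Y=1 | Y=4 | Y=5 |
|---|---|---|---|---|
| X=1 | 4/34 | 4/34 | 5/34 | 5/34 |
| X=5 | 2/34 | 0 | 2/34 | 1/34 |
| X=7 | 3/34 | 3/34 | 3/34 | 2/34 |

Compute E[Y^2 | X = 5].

P(X = 5) = 5/34.
Summing Y^2·P(X=x,Y=y) over the conditioning event gives 57/34.
E[Y^2 | X = 5] = (57/34) / (5/34) = 57/5.

57/5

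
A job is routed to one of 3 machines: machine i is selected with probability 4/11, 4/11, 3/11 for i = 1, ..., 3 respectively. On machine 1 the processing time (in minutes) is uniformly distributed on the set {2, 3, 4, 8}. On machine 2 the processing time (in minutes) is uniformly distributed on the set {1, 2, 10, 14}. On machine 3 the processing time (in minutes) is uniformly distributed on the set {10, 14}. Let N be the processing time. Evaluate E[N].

E[N | machine 1] = (2+3+4+8)/4 = 17/4.
E[N | machine 2] = (1+2+10+14)/4 = 27/4.
E[N | machine 3] = (10+14)/2 = 12.
By the law of total expectation,
E[N] = (4/11)·(17/4) + (4/11)·(27/4) + (3/11)·(12) = 80/11.

80/11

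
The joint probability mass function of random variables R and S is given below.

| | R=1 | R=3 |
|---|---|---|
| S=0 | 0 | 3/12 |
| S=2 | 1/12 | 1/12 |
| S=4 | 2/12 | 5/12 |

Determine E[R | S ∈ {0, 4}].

P(S ∈ {0, 4}) = 5/6.
Σ R·P over the event = 1·(2/12) + 3·(3/12) + 3·(5/12) = 13/6.
E[R | S ∈ {0, 4}] = (13/6) / (5/6) = 13/5.

13/5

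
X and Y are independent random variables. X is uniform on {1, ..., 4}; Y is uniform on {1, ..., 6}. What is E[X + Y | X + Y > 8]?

28/3

Outcomes with X + Y > 8: (3,6), (4,5), (4,6), each with probability 1/24.
E[X + Y | X + Y > 8] = (9 + 9 + 10) / 3 = 28/3.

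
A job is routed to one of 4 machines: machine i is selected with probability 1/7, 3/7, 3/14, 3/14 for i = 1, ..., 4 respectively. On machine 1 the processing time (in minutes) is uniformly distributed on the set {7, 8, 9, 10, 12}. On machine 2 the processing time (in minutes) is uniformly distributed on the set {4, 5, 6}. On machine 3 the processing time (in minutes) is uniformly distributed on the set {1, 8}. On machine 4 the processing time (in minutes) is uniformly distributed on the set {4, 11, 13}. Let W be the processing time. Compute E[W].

899/140

E[W | machine 1] = (7+8+9+10+12)/5 = 46/5.
E[W | machine 2] = (4+5+6)/3 = 5.
E[W | machine 3] = (1+8)/2 = 9/2.
E[W | machine 4] = (4+11+13)/3 = 28/3.
By the law of total expectation,
E[W] = (1/7)·(46/5) + (3/7)·(5) + (3/14)·(9/2) + (3/14)·(28/3) = 899/140.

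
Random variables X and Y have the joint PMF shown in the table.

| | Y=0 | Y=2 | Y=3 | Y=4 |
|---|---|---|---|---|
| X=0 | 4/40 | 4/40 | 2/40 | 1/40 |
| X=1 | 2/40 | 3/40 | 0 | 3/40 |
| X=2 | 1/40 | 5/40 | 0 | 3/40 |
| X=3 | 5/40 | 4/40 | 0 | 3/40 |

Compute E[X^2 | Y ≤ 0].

P(Y ≤ 0) = 3/10.
Σ X^2·P over the event = 0·(4/40) + 1·(2/40) + 4·(1/40) + 9·(5/40) = 51/40.
E[X^2 | Y ≤ 0] = (51/40) / (3/10) = 17/4.

17/4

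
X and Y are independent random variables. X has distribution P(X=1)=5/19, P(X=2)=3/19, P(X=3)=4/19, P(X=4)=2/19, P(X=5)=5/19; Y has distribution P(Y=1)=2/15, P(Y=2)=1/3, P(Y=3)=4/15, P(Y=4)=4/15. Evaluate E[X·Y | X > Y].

P(X > Y) = 131/285.
Summing XY·P(x,y) over outcomes with X > Y gives 1348/285.
E[X·Y | X > Y] = (1348/285) / (131/285) = 1348/131.

1348/131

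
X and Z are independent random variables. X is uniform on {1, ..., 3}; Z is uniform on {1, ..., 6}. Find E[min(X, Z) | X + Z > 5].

20/9

P(X + Z > 5) = 1/2.
Summing min(X,Z)·P(x,y) over outcomes with X + Z > 5 gives 10/9.
E[min(X, Z) | X + Z > 5] = (10/9) / (1/2) = 20/9.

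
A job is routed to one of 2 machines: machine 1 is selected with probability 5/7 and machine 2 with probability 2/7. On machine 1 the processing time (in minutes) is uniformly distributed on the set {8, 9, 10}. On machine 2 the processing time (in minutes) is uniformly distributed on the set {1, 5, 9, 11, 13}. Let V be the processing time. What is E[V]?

303/35

E[V | machine 1] = (8+9+10)/3 = 9.
E[V | machine 2] = (1+5+9+11+13)/5 = 39/5.
By the law of total expectation,
E[V] = (5/7)·(9) + (2/7)·(39/5) = 303/35.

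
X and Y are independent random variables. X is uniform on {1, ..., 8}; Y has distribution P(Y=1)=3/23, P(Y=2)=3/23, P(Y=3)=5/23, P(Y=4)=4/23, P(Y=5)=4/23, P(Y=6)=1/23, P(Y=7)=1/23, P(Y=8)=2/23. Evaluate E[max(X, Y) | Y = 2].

37/8

P(Y = 2) = 3/23.
Summing max(X,Y)·P(x,y) over outcomes with Y = 2 gives 111/184.
E[max(X, Y) | Y = 2] = (111/184) / (3/23) = 37/8.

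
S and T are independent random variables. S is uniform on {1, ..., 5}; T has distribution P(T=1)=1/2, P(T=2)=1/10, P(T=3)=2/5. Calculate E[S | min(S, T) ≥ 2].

7/2

P(min(S, T) ≥ 2) = 2/5.
Summing S·P(x,y) over outcomes with min(S, T) ≥ 2 gives 7/5.
E[S | min(S, T) ≥ 2] = (7/5) / (2/5) = 7/2.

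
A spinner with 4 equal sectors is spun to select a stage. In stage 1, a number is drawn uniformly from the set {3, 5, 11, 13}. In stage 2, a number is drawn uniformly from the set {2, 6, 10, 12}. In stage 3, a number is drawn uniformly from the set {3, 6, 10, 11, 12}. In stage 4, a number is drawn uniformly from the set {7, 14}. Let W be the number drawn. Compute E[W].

E[W | stage 1] = (3+5+11+13)/4 = 8.
E[W | stage 2] = (2+6+10+12)/4 = 15/2.
E[W | stage 3] = (3+6+10+11+12)/5 = 42/5.
E[W | stage 4] = (7+14)/2 = 21/2.
By the law of total expectation,
E[W] = (1/4)·(8) + (1/4)·(15/2) + (1/4)·(42/5) + (1/4)·(21/2) = 43/5.

43/5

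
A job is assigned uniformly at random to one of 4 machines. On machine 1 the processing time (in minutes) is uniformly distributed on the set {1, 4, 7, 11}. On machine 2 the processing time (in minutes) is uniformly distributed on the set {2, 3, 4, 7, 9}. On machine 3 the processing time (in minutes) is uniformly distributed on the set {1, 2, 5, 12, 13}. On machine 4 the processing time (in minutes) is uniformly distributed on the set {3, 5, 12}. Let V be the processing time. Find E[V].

1441/240

E[V | machine 1] = (1+4+7+11)/4 = 23/4.
E[V | machine 2] = (2+3+4+7+9)/5 = 5.
E[V | machine 3] = (1+2+5+12+13)/5 = 33/5.
E[V | machine 4] = (3+5+12)/3 = 20/3.
By the law of total expectation,
E[V] = (1/4)·(23/4) + (1/4)·(5) + (1/4)·(33/5) + (1/4)·(20/3) = 1441/240.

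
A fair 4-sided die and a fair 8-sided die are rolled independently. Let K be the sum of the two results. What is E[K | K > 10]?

34/3

P(K > 10) = 3/32.
Σ over the event: 11·1/16 + 12·1/32 = 17/16.
E[K | K > 10] = (17/16) / (3/32) = 34/3.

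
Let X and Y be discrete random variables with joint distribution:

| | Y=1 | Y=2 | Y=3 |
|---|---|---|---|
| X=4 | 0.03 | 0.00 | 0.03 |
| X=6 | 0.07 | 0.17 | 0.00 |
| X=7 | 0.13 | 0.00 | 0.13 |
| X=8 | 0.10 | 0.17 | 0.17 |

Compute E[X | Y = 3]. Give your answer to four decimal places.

7.2424

P(Y = 3) = 0.33.
Σ X·P over the event = 4·(0.03) + 7·(0.13) + 8·(0.17) = 2.39.
E[X | Y = 3] = (2.39) / (0.33) = 7.2424.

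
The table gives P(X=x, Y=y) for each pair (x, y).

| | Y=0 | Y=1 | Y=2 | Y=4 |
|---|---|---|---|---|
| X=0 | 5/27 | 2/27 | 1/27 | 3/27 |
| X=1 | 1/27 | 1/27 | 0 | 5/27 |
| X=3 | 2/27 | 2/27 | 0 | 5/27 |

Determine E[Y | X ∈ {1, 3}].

43/16

P(X ∈ {1, 3}) = 16/27.
Σ Y·P over the event = 0·(1/27) + 1·(1/27) + 4·(5/27) + 0·(2/27) + 1·(2/27) + 4·(5/27) = 43/27.
E[Y | X ∈ {1, 3}] = (43/27) / (16/27) = 43/16.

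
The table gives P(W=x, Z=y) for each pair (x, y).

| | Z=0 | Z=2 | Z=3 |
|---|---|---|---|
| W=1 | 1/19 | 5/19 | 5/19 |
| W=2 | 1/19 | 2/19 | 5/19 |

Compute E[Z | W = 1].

25/11

P(W = 1) = 11/19.
Σ Z·P over the event = 0·(1/19) + 2·(5/19) + 3·(5/19) = 25/19.
E[Z | W = 1] = (25/19) / (11/19) = 25/11.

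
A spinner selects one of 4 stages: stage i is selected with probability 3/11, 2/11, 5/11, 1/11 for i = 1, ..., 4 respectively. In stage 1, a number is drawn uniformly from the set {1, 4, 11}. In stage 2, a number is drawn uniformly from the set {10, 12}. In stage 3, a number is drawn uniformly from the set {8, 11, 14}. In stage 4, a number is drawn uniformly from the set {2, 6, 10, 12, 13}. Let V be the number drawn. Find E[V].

E[V | stage 1] = (1+4+11)/3 = 16/3.
E[V | stage 2] = (10+12)/2 = 11.
E[V | stage 3] = (8+11+14)/3 = 11.
E[V | stage 4] = (2+6+10+12+13)/5 = 43/5.
By the law of total expectation,
E[V] = (3/11)·(16/3) + (2/11)·(11) + (5/11)·(11) + (1/11)·(43/5) = 508/55.

508/55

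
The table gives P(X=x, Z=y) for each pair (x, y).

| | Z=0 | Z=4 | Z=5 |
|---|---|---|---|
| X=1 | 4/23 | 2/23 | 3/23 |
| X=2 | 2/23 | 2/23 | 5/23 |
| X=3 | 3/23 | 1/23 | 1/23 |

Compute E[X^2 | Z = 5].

32/9

P(Z = 5) = 9/23.
Σ X^2·P over the event = 1·(3/23) + 4·(5/23) + 9·(1/23) = 32/23.
E[X^2 | Z = 5] = (32/23) / (9/23) = 32/9.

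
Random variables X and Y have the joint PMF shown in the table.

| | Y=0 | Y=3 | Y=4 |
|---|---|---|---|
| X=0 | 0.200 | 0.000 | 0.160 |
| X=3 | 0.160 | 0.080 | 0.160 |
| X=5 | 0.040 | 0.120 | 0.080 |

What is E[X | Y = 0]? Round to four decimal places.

1.7000

P(Y = 0) = 0.400.
Σ X·P over the event = 0·(0.200) + 3·(0.160) + 5·(0.040) = 0.680.
E[X | Y = 0] = (0.680) / (0.400) = 1.7000.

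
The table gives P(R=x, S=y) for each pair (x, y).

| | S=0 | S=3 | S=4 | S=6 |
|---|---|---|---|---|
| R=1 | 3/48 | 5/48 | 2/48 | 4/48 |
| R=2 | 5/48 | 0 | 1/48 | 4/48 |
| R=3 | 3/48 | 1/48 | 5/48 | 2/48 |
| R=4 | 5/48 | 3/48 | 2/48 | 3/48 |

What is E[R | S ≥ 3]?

77/32

P(S ≥ 3) = 2/3.
Summing R·P(R=x,S=y) over the conditioning event gives 77/48.
E[R | S ≥ 3] = (77/48) / (2/3) = 77/32.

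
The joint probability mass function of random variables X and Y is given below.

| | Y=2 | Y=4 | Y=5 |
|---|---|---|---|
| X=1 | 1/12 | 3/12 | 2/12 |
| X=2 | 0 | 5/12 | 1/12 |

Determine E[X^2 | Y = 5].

2

P(Y = 5) = 1/4.
Σ X^2·P over the event = 1·(2/12) + 4·(1/12) = 1/2.
E[X^2 | Y = 5] = (1/2) / (1/4) = 2.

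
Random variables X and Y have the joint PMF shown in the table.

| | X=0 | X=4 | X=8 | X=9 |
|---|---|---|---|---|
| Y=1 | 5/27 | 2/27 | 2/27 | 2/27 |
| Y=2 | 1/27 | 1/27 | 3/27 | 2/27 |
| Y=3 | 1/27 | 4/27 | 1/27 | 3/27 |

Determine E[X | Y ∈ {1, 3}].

93/20

P(Y ∈ {1, 3}) = 20/27.
Summing X·P(X=x,Y=y) over the conditioning event gives 31/9.
E[X | Y ∈ {1, 3}] = (31/9) / (20/27) = 93/20.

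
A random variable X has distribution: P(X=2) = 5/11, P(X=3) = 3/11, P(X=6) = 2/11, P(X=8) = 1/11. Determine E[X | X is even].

P(X is even) = 8/11.
Σ over the event: 2·5/11 + 6·2/11 + 8·1/11 = 30/11.
E[X | X is even] = (30/11) / (8/11) = 15/4.

15/4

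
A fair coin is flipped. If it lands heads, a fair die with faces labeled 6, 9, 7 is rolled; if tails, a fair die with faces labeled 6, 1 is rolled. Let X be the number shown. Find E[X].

E[X | heads] = (6+9+7)/3 = 22/3.
E[X | tails] = (6+1)/2 = 7/2.
By the law of total expectation,
E[X] = (1/2)·(22/3) + (1/2)·(7/2) = 65/12.

65/12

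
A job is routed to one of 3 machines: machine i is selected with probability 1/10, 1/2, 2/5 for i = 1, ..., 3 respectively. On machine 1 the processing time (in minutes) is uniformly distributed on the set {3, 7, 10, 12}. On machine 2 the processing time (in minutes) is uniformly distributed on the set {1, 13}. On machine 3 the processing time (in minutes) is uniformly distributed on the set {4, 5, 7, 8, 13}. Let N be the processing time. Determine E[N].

363/50

E[N | machine 1] = (3+7+10+12)/4 = 8.
E[N | machine 2] = (1+13)/2 = 7.
E[N | machine 3] = (4+5+7+8+13)/5 = 37/5.
E[N] = (1/10)·(8) + (1/2)·(7) + (2/5)·(37/5) = 363/50.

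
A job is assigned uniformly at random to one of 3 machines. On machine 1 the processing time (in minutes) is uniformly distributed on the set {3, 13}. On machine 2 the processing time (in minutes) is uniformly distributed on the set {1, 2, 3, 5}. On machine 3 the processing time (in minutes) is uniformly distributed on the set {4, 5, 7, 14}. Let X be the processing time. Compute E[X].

73/12

E[X | machine 1] = (3+13)/2 = 8.
E[X | machine 2] = (1+2+3+5)/4 = 11/4.
E[X | machine 3] = (4+5+7+14)/4 = 15/2.
E[X] = (1/3)·(8) + (1/3)·(11/4) + (1/3)·(15/2) = 73/12.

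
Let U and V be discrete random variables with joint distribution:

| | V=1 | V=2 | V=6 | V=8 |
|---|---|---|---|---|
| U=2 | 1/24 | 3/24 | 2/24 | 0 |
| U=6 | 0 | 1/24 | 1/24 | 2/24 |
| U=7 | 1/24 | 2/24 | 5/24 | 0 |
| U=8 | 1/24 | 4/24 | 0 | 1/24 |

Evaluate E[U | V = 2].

29/5

P(V = 2) = 5/12.
Summing U·P(U=x,V=y) over the conditioning event gives 29/12.
E[U | V = 2] = (29/12) / (5/12) = 29/5.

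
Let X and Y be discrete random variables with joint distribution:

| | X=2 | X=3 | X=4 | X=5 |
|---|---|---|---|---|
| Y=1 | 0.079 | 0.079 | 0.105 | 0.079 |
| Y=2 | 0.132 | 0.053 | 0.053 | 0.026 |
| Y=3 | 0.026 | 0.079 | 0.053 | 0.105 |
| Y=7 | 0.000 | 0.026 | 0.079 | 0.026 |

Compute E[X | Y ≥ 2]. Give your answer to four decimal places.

3.5182

P(Y ≥ 2) = 0.658.
Summing X·P(X=x,Y=y) over the conditioning event gives 2.315.
E[X | Y ≥ 2] = (2.315) / (0.658) = 3.5182.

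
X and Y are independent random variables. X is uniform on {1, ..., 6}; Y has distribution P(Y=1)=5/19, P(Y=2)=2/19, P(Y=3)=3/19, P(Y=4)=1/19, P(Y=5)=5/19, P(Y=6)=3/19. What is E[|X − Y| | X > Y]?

121/49

P(X > Y) = 49/114.
Summing |X−Y|·P(x,y) over outcomes with X > Y gives 121/114.
E[|X − Y| | X > Y] = (121/114) / (49/114) = 121/49.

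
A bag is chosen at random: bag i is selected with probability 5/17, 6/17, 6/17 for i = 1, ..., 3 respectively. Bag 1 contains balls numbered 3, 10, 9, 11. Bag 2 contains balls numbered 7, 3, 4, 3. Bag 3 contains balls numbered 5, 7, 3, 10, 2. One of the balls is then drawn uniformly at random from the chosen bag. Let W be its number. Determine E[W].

1983/340

E[W | bag 1] = (3+10+9+11)/4 = 33/4.
E[W | bag 2] = (7+3+4+3)/4 = 17/4.
E[W | bag 3] = (5+7+3+10+2)/5 = 27/5.
By the law of total expectation,
E[W] = (5/17)·(33/4) + (6/17)·(17/4) + (6/17)·(27/5) = 1983/340.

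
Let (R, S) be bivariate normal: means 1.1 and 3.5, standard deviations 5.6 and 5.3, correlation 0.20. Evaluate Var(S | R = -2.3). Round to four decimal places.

26.9664

Var(S | R=x) = (1 − ρ²)·σ_S².
Var(S | R=-2.3) = (5.3)²·(1 − (0.20)²) = 28.09·0.96 = 26.9664.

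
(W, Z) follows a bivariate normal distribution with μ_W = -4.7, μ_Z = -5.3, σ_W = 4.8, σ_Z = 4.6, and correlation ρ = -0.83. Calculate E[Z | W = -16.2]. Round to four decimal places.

E[Z | W=x] = μ_Z + ρ(σ_Z/σ_W)(x − μ_W) for jointly normal variables.
E[Z | W=-16.2] = -5.3 + (-0.83)·(4.6/4.8)·(-16.2 − (-4.7)) = -5.3 + (-0.79542)·(-11.5) = 3.8473.

3.8473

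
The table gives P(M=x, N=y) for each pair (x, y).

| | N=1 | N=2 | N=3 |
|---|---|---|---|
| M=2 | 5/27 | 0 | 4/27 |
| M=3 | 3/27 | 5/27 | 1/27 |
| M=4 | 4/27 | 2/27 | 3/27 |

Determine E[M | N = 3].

23/8

P(N = 3) = 8/27.
Σ M·P over the event = 2·(4/27) + 3·(1/27) + 4·(3/27) = 23/27.
E[M | N = 3] = (23/27) / (8/27) = 23/8.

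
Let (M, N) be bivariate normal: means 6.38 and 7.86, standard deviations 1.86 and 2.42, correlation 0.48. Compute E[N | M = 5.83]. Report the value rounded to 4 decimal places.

E[N | M=x] = μ_N + ρ(σ_N/σ_M)(x − μ_M) for jointly normal variables.
E[N | M=5.83] = 7.86 + (0.48)·(2.42/1.86)·(5.83 − (6.38)) = 7.86 + (0.62452)·(-0.55) = 7.5165.

7.5165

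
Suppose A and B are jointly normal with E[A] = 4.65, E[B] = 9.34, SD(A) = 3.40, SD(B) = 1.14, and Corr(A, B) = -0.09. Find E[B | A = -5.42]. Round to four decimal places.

The regression of B on A has slope ρ·σ_B/σ_A and passes through (μ_A, μ_B).
E[B | A=-5.42] = 9.34 + (-0.09)·(1.14/3.40)·(-5.42 − (4.65)) = 9.34 + (-0.030176)·(-10.07) = 9.6439.

9.6439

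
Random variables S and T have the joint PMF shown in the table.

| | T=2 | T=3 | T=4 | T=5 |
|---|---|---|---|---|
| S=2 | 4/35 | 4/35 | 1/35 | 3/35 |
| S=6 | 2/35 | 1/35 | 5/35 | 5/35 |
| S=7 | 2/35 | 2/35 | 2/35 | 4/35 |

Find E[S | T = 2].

P(T = 2) = 8/35.
Summing S·P(S=x,T=y) over the conditioning event gives 34/35.
E[S | T = 2] = (34/35) / (8/35) = 17/4.

17/4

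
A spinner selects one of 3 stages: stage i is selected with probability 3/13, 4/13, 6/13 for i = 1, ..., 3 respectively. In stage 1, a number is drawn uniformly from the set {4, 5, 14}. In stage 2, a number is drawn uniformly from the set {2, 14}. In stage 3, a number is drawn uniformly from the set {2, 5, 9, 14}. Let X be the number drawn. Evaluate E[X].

100/13

E[X | stage 1] = (4+5+14)/3 = 23/3.
E[X | stage 2] = (2+14)/2 = 8.
E[X | stage 3] = (2+5+9+14)/4 = 15/2.
By the law of total expectation,
E[X] = (3/13)·(23/3) + (4/13)·(8) + (6/13)·(15/2) = 100/13.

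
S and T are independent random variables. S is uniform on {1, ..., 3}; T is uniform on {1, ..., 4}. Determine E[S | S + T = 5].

2

Outcomes with S + T = 5: (1,4), (2,3), (3,2), each with probability 1/12.
E[S | S + T = 5] = (1 + 2 + 3) / 3 = 2.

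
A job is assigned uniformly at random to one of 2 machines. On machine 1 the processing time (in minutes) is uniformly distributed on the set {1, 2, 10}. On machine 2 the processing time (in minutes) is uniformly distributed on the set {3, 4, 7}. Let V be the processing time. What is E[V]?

E[V | machine 1] = (1+2+10)/3 = 13/3.
E[V | machine 2] = (3+4+7)/3 = 14/3.
By the law of total expectation,
E[V] = (1/2)·(13/3) + (1/2)·(14/3) = 9/2.

9/2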